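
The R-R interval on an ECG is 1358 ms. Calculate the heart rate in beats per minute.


HR = 60 / RR_interval(s)
RR = 1358 ms = 1.358 s
HR = 60 / 1.358 = 44.18 bpm


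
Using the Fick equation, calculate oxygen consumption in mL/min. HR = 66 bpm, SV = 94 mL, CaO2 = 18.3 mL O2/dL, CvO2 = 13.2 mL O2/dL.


CO = HR*SV = 66*94/1000 = 6.204 L/min
a-v O2 diff = 18.3 - 13.2 = 5.1 mL/dL
VO2 = CO * (CaO2-CvO2) * 10 dL/L
VO2 = 6.204 * 5.1 * 10
VO2 = 316.4 mL/min


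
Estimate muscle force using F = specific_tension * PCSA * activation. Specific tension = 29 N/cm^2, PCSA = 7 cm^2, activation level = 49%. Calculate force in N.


F = sigma * PCSA * activation
F = 29 * 7 * 0.49
F = 99.47 N


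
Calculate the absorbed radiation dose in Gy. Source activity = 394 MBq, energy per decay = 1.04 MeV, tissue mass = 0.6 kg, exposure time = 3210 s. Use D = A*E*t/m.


A = 394 MBq = 3.9400e+08 Bq
E = 1.04 MeV = 1.66608e-13 J
D = A*E*t/m = 3.9400e+08*1.66608e-13*3210/0.6
D = 0.3512 Gy


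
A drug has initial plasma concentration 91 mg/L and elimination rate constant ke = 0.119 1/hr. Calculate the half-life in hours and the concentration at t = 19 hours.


t_half = ln(2) / ke = 0.693147 / 0.119 = 5.825 hr
C(t) = C0 * exp(-ke*t) = 91 * exp(-0.119*19)
C(19) = 9.486 mg/L


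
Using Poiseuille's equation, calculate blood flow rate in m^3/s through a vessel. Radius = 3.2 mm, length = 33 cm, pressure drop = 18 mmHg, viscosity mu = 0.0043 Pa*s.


Q = pi*r^4*dP / (8*mu*L)
r = 0.0032 m, L = 0.33 m
dP = 18 mmHg = 2399.796 Pa
Q = 6.9639e-05 m^3/s


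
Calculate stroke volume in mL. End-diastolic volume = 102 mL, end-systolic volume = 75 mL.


SV = EDV - ESV
SV = 102 - 75
SV = 27 mL


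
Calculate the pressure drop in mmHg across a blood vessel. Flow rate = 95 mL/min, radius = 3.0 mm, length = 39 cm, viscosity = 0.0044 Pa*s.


dP = 8*mu*L*Q / (pi*r^4)
Q = 95 mL/min = 1.58333e-06 m^3/s
dP = 85.4169 Pa = 85.4169 / 133.322 mmHg = 0.6407 mmHg


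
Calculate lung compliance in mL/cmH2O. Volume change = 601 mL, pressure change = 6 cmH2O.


C = dV / dP
C = 601 / 6
C = 100.2 mL/cmH2O


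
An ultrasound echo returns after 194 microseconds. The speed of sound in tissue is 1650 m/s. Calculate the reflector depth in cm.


depth = c * t / 2
t = 194 us = 1.9400e-04 s
depth = 1650 * 1.9400e-04 / 2
depth = 0.16005 m = 16.005 cm


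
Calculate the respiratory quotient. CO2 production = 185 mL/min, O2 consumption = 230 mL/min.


RQ = VCO2 / VO2
RQ = 185 / 230
RQ = 0.8043


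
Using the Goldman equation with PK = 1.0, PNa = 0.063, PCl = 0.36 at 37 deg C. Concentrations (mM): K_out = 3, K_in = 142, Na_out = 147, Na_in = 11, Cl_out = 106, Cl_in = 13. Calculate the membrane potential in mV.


Vm = (RT/F)*ln((PK*Ko + PNa*Nao + PCl*Cli)/(PK*Ki + PNa*Nai + PCl*Clo))
Numer = 16.941, Denom = 180.853
Vm = -63.28 mV


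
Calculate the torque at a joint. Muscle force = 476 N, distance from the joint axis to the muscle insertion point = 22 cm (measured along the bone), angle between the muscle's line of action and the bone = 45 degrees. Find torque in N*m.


Torque = F * d * sin(theta)   (moment arm = d*sin(theta))
d = 22 cm = 0.22 m
Torque = 476 * 0.22 * sin(45)
Torque = 74.05 N*m


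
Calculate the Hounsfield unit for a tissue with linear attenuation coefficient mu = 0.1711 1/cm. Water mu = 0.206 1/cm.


HU = ((mu_tissue - mu_water) / mu_water) * 1000
HU = ((0.1711 - 0.206) / 0.206) * 1000
HU = -169.4


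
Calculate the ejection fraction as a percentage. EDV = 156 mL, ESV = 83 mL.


SV = EDV - ESV = 156 - 83 = 73 mL
EF = SV/EDV * 100 = 73/156 * 100
EF = 46.79%


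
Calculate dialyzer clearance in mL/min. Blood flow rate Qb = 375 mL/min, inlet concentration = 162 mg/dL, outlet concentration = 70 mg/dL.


K = Qb * (Cb_in - Cb_out) / Cb_in
K = 375 * (162 - 70) / 162
K = 213 mL/min


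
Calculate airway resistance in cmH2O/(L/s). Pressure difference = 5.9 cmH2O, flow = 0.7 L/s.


R = dP / flow
R = 5.9 / 0.7
R = 8.429 cmH2O/(L/s)


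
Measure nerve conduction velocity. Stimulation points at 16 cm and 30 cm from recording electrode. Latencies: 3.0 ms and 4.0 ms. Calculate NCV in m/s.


Distance = (30 - 16) / 100 = 0.14 m
dt = (4.0 - 3.0) / 1000 = 0.001 s
NCV = dist / dt = 140 m/s


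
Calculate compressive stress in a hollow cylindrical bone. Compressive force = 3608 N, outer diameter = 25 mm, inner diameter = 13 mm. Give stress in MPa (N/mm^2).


A = pi*(r_o^2 - r_i^2)
r_o = 12.5 mm, r_i = 6.5 mm
A = 358.142 mm^2
sigma = F/A = 3608 / 358.142
sigma = 10.07 MPa


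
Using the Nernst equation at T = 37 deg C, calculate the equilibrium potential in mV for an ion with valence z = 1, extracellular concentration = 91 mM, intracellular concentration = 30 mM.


E = (RT/(zF)) * ln(C_out/C_in)
T = 37 + 273.15 = 310.15 K
E = (8.314 * 310.15 / (1 * 96485)) * ln(91/30)
E = 29.66 mV


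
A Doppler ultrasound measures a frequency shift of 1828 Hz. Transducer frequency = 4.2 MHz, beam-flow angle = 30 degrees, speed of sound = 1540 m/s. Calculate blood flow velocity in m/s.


v = fd * c / (2 * f0 * cos(theta))
v = 1828 * 1540 / (2 * 4.2000e+06 * cos(30))
v = 0.387 m/s


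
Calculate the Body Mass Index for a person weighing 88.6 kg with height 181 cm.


BMI = weight / height^2
height = 181 cm = 1.81 m
BMI = 88.6 / 1.81^2
BMI = 27.04 kg/m^2


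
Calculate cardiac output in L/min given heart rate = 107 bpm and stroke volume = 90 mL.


CO = HR * SV
CO = 107 * 90 / 1000
CO = 9.63 L/min


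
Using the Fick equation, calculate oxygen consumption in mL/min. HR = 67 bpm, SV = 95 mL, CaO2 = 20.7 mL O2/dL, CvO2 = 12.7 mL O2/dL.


CO = HR*SV = 67*95/1000 = 6.365 L/min
a-v O2 diff = 20.7 - 12.7 = 8 mL/dL
VO2 = CO * (CaO2-CvO2) * 10 dL/L
VO2 = 6.365 * 8 * 10
VO2 = 509.2 mL/min


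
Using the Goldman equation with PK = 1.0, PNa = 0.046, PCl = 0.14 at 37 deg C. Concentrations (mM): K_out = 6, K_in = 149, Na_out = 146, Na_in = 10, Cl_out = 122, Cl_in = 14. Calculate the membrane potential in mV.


Vm = (RT/F)*ln((PK*Ko + PNa*Nao + PCl*Cli)/(PK*Ki + PNa*Nai + PCl*Clo))
Numer = 14.676, Denom = 166.54
Vm = -64.92 mV


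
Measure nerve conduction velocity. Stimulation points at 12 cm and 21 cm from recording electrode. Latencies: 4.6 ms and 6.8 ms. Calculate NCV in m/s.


Distance = (21 - 12) / 100 = 0.09 m
dt = (6.8 - 4.6) / 1000 = 0.0022 s
NCV = dist / dt = 40.91 m/s


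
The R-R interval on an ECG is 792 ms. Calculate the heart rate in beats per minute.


HR = 60 / RR_interval(s)
RR = 792 ms = 0.792 s
HR = 60 / 0.792 = 75.76 bpm


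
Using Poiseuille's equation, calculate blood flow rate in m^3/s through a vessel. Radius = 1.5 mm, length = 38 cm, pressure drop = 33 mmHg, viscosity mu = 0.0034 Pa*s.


Q = pi*r^4*dP / (8*mu*L)
r = 0.0015 m, L = 0.38 m
dP = 33 mmHg = 4399.626 Pa
Q = 6.7698e-06 m^3/s


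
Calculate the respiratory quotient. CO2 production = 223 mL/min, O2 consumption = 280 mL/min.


RQ = VCO2 / VO2
RQ = 223 / 280
RQ = 0.7964


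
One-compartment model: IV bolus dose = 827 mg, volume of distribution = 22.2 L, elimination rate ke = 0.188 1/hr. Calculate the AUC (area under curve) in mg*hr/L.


C0 = Dose/Vd = 827/22.2 = 37.2523 mg/L
AUC = C0/ke = 37.2523/0.188
AUC = 198.2 mg*hr/L


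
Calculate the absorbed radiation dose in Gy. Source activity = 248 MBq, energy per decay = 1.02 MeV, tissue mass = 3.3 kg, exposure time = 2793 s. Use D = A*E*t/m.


A = 248 MBq = 2.4800e+08 Bq
E = 1.02 MeV = 1.63404e-13 J
D = A*E*t/m = 2.4800e+08*1.63404e-13*2793/3.3
D = 0.0343 Gy


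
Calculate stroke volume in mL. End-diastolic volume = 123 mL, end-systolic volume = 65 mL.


SV = EDV - ESV
SV = 123 - 65
SV = 58 mL


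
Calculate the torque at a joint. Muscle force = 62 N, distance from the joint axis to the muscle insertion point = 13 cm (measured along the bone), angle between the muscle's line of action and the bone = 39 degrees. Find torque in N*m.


Torque = F * d * sin(theta)   (moment arm = d*sin(theta))
d = 13 cm = 0.13 m
Torque = 62 * 0.13 * sin(39)
Torque = 5.072 N*m


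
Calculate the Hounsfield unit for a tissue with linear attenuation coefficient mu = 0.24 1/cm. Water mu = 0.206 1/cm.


HU = ((mu_tissue - mu_water) / mu_water) * 1000
HU = ((0.24 - 0.206) / 0.206) * 1000
HU = 165


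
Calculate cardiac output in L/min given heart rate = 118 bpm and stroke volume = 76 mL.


CO = HR * SV
CO = 118 * 76 / 1000
CO = 8.968 L/min


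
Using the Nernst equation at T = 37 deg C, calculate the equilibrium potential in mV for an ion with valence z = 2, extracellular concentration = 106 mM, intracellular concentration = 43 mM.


E = (RT/(zF)) * ln(C_out/C_in)
T = 37 + 273.15 = 310.15 K
E = (8.314 * 310.15 / (2 * 96485)) * ln(106/43)
E = 12.06 mV


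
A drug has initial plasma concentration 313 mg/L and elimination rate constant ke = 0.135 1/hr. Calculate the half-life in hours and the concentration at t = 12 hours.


t_half = ln(2) / ke = 0.693147 / 0.135 = 5.134 hr
C(t) = C0 * exp(-ke*t) = 313 * exp(-0.135*12)
C(12) = 61.94 mg/L


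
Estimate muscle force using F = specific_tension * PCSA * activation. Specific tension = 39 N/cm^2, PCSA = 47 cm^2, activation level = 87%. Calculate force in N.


F = sigma * PCSA * activation
F = 39 * 47 * 0.87
F = 1595 N


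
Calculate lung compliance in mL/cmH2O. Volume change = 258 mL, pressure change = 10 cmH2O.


C = dV / dP
C = 258 / 10
C = 25.8 mL/cmH2O


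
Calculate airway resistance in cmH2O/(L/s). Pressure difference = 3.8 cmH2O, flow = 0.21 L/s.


R = dP / flow
R = 3.8 / 0.21
R = 18.1 cmH2O/(L/s)


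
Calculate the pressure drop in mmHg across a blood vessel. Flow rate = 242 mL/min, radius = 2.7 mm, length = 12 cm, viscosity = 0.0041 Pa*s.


dP = 8*mu*L*Q / (pi*r^4)
Q = 242 mL/min = 4.03333e-06 m^3/s
dP = 95.0854 Pa = 95.0854 / 133.322 mmHg = 0.7132 mmHg


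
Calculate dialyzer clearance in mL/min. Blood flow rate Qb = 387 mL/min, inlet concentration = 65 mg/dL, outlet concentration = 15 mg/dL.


K = Qb * (Cb_in - Cb_out) / Cb_in
K = 387 * (65 - 15) / 65
K = 297.7 mL/min


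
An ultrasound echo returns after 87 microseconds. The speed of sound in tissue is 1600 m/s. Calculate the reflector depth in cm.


depth = c * t / 2
t = 87 us = 8.7000e-05 s
depth = 1600 * 8.7000e-05 / 2
depth = 0.0696 m = 6.96 cm


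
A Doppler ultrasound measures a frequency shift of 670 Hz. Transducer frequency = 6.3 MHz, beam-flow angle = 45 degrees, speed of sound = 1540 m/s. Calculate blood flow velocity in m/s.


v = fd * c / (2 * f0 * cos(theta))
v = 670 * 1540 / (2 * 6.3000e+06 * cos(45))
v = 0.1158 m/s


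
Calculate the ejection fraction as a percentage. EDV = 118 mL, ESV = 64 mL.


SV = EDV - ESV = 118 - 64 = 54 mL
EF = SV/EDV * 100 = 54/118 * 100
EF = 45.76%


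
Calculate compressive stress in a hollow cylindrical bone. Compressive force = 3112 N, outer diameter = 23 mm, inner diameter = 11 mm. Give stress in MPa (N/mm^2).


A = pi*(r_o^2 - r_i^2)
r_o = 11.5 mm, r_i = 5.5 mm
A = 320.442 mm^2
sigma = F/A = 3112 / 320.442
sigma = 9.712 MPa


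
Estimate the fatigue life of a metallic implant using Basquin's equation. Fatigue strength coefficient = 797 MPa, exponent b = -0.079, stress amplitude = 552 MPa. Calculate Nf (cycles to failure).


sigma_a = sigma_f' * (2Nf)^b
2Nf = (sigma_a/sigma_f')^(1/b)
2Nf = (552/797)^(1/-0.079)
2Nf = 104.52759
Nf = 52.26


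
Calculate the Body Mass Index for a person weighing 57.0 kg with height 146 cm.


BMI = weight / height^2
height = 146 cm = 1.46 m
BMI = 57.0 / 1.46^2
BMI = 26.74 kg/m^2


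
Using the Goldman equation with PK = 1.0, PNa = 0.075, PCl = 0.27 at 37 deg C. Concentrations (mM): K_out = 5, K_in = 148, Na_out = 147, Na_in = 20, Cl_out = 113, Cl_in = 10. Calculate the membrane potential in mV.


Vm = (RT/F)*ln((PK*Ko + PNa*Nao + PCl*Cli)/(PK*Ki + PNa*Nai + PCl*Clo))
Numer = 18.725, Denom = 180.01
Vm = -60.48 mV


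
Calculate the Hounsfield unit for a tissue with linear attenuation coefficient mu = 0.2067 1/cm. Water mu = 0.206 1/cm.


HU = ((mu_tissue - mu_water) / mu_water) * 1000
HU = ((0.2067 - 0.206) / 0.206) * 1000
HU = 3.398


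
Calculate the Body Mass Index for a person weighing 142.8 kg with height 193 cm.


BMI = weight / height^2
height = 193 cm = 1.93 m
BMI = 142.8 / 1.93^2
BMI = 38.34 kg/m^2


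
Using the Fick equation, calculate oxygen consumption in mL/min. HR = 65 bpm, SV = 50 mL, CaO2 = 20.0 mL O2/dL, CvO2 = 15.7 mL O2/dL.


CO = HR*SV = 65*50/1000 = 3.25 L/min
a-v O2 diff = 20.0 - 15.7 = 4.3 mL/dL
VO2 = CO * (CaO2-CvO2) * 10 dL/L
VO2 = 3.25 * 4.3 * 10
VO2 = 139.8 mL/min


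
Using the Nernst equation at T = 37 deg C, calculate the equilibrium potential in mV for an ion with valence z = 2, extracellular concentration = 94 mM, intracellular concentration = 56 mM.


E = (RT/(zF)) * ln(C_out/C_in)
T = 37 + 273.15 = 310.15 K
E = (8.314 * 310.15 / (2 * 96485)) * ln(94/56)
E = 6.921 mV


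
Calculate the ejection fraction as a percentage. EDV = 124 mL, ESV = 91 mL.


SV = EDV - ESV = 124 - 91 = 33 mL
EF = SV/EDV * 100 = 33/124 * 100
EF = 26.61%


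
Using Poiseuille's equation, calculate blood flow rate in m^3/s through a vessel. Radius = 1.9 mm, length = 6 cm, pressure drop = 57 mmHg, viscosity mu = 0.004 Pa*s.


Q = pi*r^4*dP / (8*mu*L)
r = 0.0019 m, L = 0.06 m
dP = 57 mmHg = 7599.354 Pa
Q = 1.6205e-04 m^3/s


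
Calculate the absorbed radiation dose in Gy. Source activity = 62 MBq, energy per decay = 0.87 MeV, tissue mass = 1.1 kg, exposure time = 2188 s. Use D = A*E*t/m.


A = 62 MBq = 6.2000e+07 Bq
E = 0.87 MeV = 1.39374e-13 J
D = A*E*t/m = 6.2000e+07*1.39374e-13*2188/1.1
D = 0.01719 Gy


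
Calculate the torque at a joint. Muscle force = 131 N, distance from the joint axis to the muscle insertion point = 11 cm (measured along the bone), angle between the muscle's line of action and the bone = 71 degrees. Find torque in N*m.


Torque = F * d * sin(theta)   (moment arm = d*sin(theta))
d = 11 cm = 0.11 m
Torque = 131 * 0.11 * sin(71)
Torque = 13.62 N*m


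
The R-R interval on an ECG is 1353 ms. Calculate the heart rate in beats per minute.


HR = 60 / RR_interval(s)
RR = 1353 ms = 1.353 s
HR = 60 / 1.353 = 44.35 bpm


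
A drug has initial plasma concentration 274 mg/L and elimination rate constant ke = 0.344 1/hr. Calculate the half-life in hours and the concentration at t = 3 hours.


t_half = ln(2) / ke = 0.693147 / 0.344 = 2.015 hr
C(t) = C0 * exp(-ke*t) = 274 * exp(-0.344*3)
C(3) = 97.62 mg/L


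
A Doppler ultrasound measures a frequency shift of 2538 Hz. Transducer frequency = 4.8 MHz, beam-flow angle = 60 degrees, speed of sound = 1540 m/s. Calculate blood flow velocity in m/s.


v = fd * c / (2 * f0 * cos(theta))
v = 2538 * 1540 / (2 * 4.8000e+06 * cos(60))
v = 0.8143 m/s


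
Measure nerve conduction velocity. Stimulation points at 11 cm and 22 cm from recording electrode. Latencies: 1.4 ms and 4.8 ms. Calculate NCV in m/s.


Distance = (22 - 11) / 100 = 0.11 m
dt = (4.8 - 1.4) / 1000 = 0.0034 s
NCV = dist / dt = 32.35 m/s


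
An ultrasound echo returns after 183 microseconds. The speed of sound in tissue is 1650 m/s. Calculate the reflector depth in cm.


depth = c * t / 2
t = 183 us = 1.8300e-04 s
depth = 1650 * 1.8300e-04 / 2
depth = 0.150975 m = 15.0975 cm


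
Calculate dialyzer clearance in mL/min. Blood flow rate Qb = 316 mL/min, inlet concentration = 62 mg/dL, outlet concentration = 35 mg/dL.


K = Qb * (Cb_in - Cb_out) / Cb_in
K = 316 * (62 - 35) / 62
K = 137.6 mL/min


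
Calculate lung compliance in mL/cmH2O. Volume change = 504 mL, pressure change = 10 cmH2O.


C = dV / dP
C = 504 / 10
C = 50.4 mL/cmH2O


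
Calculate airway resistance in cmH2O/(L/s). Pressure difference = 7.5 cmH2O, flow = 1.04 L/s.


R = dP / flow
R = 7.5 / 1.04
R = 7.212 cmH2O/(L/s)


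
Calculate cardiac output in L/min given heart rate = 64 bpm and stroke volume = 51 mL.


CO = HR * SV
CO = 64 * 51 / 1000
CO = 3.264 L/min


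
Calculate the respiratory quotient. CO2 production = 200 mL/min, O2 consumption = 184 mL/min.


RQ = VCO2 / VO2
RQ = 200 / 184
RQ = 1.087


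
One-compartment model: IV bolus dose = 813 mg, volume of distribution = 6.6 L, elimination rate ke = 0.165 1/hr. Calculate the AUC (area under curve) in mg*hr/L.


C0 = Dose/Vd = 813/6.6 = 123.182 mg/L
AUC = C0/ke = 123.182/0.165
AUC = 746.6 mg*hr/L


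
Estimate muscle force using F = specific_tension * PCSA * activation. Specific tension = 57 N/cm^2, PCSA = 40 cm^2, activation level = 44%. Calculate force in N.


F = sigma * PCSA * activation
F = 57 * 40 * 0.44
F = 1003 N


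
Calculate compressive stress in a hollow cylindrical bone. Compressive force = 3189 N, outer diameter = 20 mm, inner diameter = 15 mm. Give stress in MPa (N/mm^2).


A = pi*(r_o^2 - r_i^2)
r_o = 10 mm, r_i = 7.5 mm
A = 137.445 mm^2
sigma = F/A = 3189 / 137.445
sigma = 23.2 MPa


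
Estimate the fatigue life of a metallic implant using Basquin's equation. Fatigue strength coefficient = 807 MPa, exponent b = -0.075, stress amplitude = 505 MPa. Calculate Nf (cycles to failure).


sigma_a = sigma_f' * (2Nf)^b
2Nf = (sigma_a/sigma_f')^(1/b)
2Nf = (505/807)^(1/-0.075)
2Nf = 518.11809
Nf = 259.1


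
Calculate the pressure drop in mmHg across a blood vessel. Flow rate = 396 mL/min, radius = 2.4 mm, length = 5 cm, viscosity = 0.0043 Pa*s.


dP = 8*mu*L*Q / (pi*r^4)
Q = 396 mL/min = 6.6e-06 m^3/s
dP = 108.912 Pa = 108.912 / 133.322 mmHg = 0.8169 mmHg


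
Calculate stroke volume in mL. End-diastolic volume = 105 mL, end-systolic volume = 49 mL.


SV = EDV - ESV
SV = 105 - 49
SV = 56 mL


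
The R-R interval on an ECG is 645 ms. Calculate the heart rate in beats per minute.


HR = 60 / RR_interval(s)
RR = 645 ms = 0.645 s
HR = 60 / 0.645 = 93.02 bpm


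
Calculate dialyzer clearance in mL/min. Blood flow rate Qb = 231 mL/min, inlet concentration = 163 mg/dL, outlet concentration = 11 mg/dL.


K = Qb * (Cb_in - Cb_out) / Cb_in
K = 231 * (163 - 11) / 163
K = 215.4 mL/min


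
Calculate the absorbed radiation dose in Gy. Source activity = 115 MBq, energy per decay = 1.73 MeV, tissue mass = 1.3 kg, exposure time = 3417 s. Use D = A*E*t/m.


A = 115 MBq = 1.1500e+08 Bq
E = 1.73 MeV = 2.77146e-13 J
D = A*E*t/m = 1.1500e+08*2.77146e-13*3417/1.3
D = 0.08377 Gy


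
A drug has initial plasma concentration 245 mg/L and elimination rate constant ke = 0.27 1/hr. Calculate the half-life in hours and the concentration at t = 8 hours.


t_half = ln(2) / ke = 0.693147 / 0.27 = 2.567 hr
C(t) = C0 * exp(-ke*t) = 245 * exp(-0.27*8)
C(8) = 28.25 mg/L


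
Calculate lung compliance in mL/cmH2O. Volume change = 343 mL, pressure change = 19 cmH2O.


C = dV / dP
C = 343 / 19
C = 18.05 mL/cmH2O


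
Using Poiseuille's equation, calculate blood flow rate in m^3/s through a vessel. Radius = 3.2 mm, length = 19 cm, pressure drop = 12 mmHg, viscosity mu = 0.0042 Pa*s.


Q = pi*r^4*dP / (8*mu*L)
r = 0.0032 m, L = 0.19 m
dP = 12 mmHg = 1599.864 Pa
Q = 8.2554e-05 m^3/s


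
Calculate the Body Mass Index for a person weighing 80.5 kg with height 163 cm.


BMI = weight / height^2
height = 163 cm = 1.63 m
BMI = 80.5 / 1.63^2
BMI = 30.3 kg/m^2


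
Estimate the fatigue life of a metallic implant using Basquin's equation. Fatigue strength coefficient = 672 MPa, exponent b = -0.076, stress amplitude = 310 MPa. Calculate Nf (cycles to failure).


sigma_a = sigma_f' * (2Nf)^b
2Nf = (sigma_a/sigma_f')^(1/b)
2Nf = (310/672)^(1/-0.076)
2Nf = 26372.564
Nf = 1.319e+04


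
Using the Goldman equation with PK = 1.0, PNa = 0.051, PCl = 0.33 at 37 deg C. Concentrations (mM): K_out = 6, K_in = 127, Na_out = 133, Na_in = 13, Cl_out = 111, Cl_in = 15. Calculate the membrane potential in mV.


Vm = (RT/F)*ln((PK*Ko + PNa*Nao + PCl*Cli)/(PK*Ki + PNa*Nai + PCl*Clo))
Numer = 17.733, Denom = 164.293
Vm = -59.5 mV


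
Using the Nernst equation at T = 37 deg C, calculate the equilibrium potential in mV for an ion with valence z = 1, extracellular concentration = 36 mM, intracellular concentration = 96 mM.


E = (RT/(zF)) * ln(C_out/C_in)
T = 37 + 273.15 = 310.15 K
E = (8.314 * 310.15 / (1 * 96485)) * ln(36/96)
E = -26.21 mV


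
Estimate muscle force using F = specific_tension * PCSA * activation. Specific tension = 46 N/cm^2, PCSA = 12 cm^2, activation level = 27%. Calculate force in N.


F = sigma * PCSA * activation
F = 46 * 12 * 0.27
F = 149 N


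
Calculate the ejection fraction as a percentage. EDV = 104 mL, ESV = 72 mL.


SV = EDV - ESV = 104 - 72 = 32 mL
EF = SV/EDV * 100 = 32/104 * 100
EF = 30.77%


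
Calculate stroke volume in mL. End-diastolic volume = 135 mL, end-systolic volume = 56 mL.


SV = EDV - ESV
SV = 135 - 56
SV = 79 mL


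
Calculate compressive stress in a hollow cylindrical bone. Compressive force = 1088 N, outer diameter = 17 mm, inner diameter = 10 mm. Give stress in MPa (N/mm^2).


A = pi*(r_o^2 - r_i^2)
r_o = 8.5 mm, r_i = 5 mm
A = 148.44 mm^2
sigma = F/A = 1088 / 148.44
sigma = 7.33 MPa


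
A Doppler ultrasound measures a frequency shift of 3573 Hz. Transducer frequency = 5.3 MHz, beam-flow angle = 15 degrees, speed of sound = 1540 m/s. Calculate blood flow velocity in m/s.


v = fd * c / (2 * f0 * cos(theta))
v = 3573 * 1540 / (2 * 5.3000e+06 * cos(15))
v = 0.5374 m/s


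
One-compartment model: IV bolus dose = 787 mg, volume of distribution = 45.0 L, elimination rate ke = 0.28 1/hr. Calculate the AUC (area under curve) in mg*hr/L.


C0 = Dose/Vd = 787/45.0 = 17.4889 mg/L
AUC = C0/ke = 17.4889/0.28
AUC = 62.46 mg*hr/L


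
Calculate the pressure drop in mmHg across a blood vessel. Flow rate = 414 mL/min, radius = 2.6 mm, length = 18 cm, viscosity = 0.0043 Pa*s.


dP = 8*mu*L*Q / (pi*r^4)
Q = 414 mL/min = 6.9e-06 m^3/s
dP = 297.603 Pa = 297.603 / 133.322 mmHg = 2.232 mmHg


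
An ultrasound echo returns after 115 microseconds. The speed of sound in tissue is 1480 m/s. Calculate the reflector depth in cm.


depth = c * t / 2
t = 115 us = 1.1500e-04 s
depth = 1480 * 1.1500e-04 / 2
depth = 0.0851 m = 8.51 cm


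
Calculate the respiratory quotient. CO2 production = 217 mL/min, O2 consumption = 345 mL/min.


RQ = VCO2 / VO2
RQ = 217 / 345
RQ = 0.629


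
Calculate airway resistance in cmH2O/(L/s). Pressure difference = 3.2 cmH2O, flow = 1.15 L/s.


R = dP / flow
R = 3.2 / 1.15
R = 2.783 cmH2O/(L/s)


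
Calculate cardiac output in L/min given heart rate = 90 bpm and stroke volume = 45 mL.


CO = HR * SV
CO = 90 * 45 / 1000
CO = 4.05 L/min


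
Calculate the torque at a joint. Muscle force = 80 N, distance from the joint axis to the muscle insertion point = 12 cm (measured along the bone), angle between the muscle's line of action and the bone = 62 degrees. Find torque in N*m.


Torque = F * d * sin(theta)   (moment arm = d*sin(theta))
d = 12 cm = 0.12 m
Torque = 80 * 0.12 * sin(62)
Torque = 8.476 N*m


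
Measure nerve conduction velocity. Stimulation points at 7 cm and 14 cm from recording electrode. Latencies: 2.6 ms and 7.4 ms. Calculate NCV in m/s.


Distance = (14 - 7) / 100 = 0.07 m
dt = (7.4 - 2.6) / 1000 = 0.0048 s
NCV = dist / dt = 14.58 m/s


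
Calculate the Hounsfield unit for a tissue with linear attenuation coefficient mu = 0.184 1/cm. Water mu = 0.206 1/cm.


HU = ((mu_tissue - mu_water) / mu_water) * 1000
HU = ((0.184 - 0.206) / 0.206) * 1000
HU = -106.8


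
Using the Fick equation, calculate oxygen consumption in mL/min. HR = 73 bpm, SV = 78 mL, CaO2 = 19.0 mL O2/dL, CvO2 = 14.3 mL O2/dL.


CO = HR*SV = 73*78/1000 = 5.694 L/min
a-v O2 diff = 19.0 - 14.3 = 4.7 mL/dL
VO2 = CO * (CaO2-CvO2) * 10 dL/L
VO2 = 5.694 * 4.7 * 10
VO2 = 267.6 mL/min


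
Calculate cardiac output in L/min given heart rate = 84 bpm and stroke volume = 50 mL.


CO = HR * SV
CO = 84 * 50 / 1000
CO = 4.2 L/min


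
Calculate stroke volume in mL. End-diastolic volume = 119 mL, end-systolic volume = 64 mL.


SV = EDV - ESV
SV = 119 - 64
SV = 55 mL


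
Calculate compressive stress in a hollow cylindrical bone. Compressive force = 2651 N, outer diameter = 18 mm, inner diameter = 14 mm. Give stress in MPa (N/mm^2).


A = pi*(r_o^2 - r_i^2)
r_o = 9 mm, r_i = 7 mm
A = 100.531 mm^2
sigma = F/A = 2651 / 100.531
sigma = 26.37 MPa


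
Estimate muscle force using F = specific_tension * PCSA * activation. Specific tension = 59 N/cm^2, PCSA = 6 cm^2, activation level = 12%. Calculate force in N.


F = sigma * PCSA * activation
F = 59 * 6 * 0.12
F = 42.48 N


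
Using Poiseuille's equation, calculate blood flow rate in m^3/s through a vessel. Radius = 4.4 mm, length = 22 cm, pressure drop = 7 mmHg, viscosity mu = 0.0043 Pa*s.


Q = pi*r^4*dP / (8*mu*L)
r = 0.0044 m, L = 0.22 m
dP = 7 mmHg = 933.254 Pa
Q = 1.4520e-04 m^3/s


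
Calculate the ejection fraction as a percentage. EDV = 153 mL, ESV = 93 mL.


SV = EDV - ESV = 153 - 93 = 60 mL
EF = SV/EDV * 100 = 60/153 * 100
EF = 39.22%


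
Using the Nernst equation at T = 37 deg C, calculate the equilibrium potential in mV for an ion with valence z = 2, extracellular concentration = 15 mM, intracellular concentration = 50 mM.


E = (RT/(zF)) * ln(C_out/C_in)
T = 37 + 273.15 = 310.15 K
E = (8.314 * 310.15 / (2 * 96485)) * ln(15/50)
E = -16.09 mV


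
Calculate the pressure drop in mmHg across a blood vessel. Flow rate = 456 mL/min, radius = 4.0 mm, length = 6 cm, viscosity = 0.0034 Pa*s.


dP = 8*mu*L*Q / (pi*r^4)
Q = 456 mL/min = 7.6e-06 m^3/s
dP = 15.4221 Pa = 15.4221 / 133.322 mmHg = 0.1157 mmHg


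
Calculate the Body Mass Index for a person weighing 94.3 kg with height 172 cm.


BMI = weight / height^2
height = 172 cm = 1.72 m
BMI = 94.3 / 1.72^2
BMI = 31.88 kg/m^2


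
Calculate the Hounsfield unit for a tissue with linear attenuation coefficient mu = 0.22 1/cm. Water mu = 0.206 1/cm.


HU = ((mu_tissue - mu_water) / mu_water) * 1000
HU = ((0.22 - 0.206) / 0.206) * 1000
HU = 67.96


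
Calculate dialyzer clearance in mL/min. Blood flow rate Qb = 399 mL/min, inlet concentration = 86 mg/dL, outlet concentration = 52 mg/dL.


K = Qb * (Cb_in - Cb_out) / Cb_in
K = 399 * (86 - 52) / 86
K = 157.7 mL/min


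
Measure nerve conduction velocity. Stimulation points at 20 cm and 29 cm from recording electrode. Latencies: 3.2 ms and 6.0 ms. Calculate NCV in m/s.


Distance = (29 - 20) / 100 = 0.09 m
dt = (6.0 - 3.2) / 1000 = 0.0028 s
NCV = dist / dt = 32.14 m/s


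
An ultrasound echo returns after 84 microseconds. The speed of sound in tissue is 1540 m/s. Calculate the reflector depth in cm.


depth = c * t / 2
t = 84 us = 8.4000e-05 s
depth = 1540 * 8.4000e-05 / 2
depth = 0.06468 m = 6.468 cm


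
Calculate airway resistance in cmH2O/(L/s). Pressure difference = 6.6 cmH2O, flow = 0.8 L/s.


R = dP / flow
R = 6.6 / 0.8
R = 8.25 cmH2O/(L/s)


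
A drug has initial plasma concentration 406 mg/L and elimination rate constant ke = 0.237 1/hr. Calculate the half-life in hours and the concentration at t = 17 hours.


t_half = ln(2) / ke = 0.693147 / 0.237 = 2.925 hr
C(t) = C0 * exp(-ke*t) = 406 * exp(-0.237*17)
C(17) = 7.224 mg/L


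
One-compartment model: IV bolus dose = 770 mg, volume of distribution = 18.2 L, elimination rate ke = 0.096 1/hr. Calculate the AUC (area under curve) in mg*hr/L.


C0 = Dose/Vd = 770/18.2 = 42.3077 mg/L
AUC = C0/ke = 42.3077/0.096
AUC = 440.7 mg*hr/L


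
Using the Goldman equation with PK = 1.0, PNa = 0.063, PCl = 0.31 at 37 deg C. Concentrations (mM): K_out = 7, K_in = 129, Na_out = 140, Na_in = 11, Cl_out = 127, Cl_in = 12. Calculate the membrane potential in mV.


Vm = (RT/F)*ln((PK*Ko + PNa*Nao + PCl*Cli)/(PK*Ki + PNa*Nai + PCl*Clo))
Numer = 19.54, Denom = 169.063
Vm = -57.67 mV


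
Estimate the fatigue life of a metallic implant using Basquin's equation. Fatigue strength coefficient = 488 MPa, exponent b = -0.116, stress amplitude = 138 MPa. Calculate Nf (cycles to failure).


sigma_a = sigma_f' * (2Nf)^b
2Nf = (sigma_a/sigma_f')^(1/b)
2Nf = (138/488)^(1/-0.116)
2Nf = 53554.929
Nf = 2.678e+04


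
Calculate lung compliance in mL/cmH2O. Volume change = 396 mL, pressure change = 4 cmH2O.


C = dV / dP
C = 396 / 4
C = 99 mL/cmH2O


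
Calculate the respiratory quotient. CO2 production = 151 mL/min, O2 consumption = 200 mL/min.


RQ = VCO2 / VO2
RQ = 151 / 200
RQ = 0.755


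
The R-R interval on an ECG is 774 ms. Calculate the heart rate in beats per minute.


HR = 60 / RR_interval(s)
RR = 774 ms = 0.774 s
HR = 60 / 0.774 = 77.52 bpm


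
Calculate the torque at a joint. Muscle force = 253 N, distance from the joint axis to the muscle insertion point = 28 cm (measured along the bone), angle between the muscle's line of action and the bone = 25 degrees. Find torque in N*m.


Torque = F * d * sin(theta)   (moment arm = d*sin(theta))
d = 28 cm = 0.28 m
Torque = 253 * 0.28 * sin(25)
Torque = 29.94 N*m


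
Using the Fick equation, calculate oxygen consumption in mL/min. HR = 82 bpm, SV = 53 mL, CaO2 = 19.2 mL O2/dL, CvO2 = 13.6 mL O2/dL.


CO = HR*SV = 82*53/1000 = 4.346 L/min
a-v O2 diff = 19.2 - 13.6 = 5.6 mL/dL
VO2 = CO * (CaO2-CvO2) * 10 dL/L
VO2 = 4.346 * 5.6 * 10
VO2 = 243.4 mL/min


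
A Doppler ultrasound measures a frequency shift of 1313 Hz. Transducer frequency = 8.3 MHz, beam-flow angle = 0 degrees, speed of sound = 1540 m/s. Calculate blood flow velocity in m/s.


v = fd * c / (2 * f0 * cos(theta))
v = 1313 * 1540 / (2 * 8.3000e+06 * cos(0))
v = 0.1218 m/s


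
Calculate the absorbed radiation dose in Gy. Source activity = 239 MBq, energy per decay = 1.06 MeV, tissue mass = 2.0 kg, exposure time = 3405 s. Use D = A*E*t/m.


A = 239 MBq = 2.3900e+08 Bq
E = 1.06 MeV = 1.69812e-13 J
D = A*E*t/m = 2.3900e+08*1.69812e-13*3405/2.0
D = 0.0691 Gy


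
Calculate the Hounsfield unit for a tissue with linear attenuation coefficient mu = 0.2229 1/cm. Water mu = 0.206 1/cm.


HU = ((mu_tissue - mu_water) / mu_water) * 1000
HU = ((0.2229 - 0.206) / 0.206) * 1000
HU = 82.04


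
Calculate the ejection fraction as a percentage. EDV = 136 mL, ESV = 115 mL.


SV = EDV - ESV = 136 - 115 = 21 mL
EF = SV/EDV * 100 = 21/136 * 100
EF = 15.44%


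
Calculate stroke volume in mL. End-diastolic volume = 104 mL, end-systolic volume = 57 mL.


SV = EDV - ESV
SV = 104 - 57
SV = 47 mL


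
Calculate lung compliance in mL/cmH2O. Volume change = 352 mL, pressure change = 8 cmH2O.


C = dV / dP
C = 352 / 8
C = 44 mL/cmH2O


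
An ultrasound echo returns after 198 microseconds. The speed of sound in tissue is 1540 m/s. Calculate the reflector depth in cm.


depth = c * t / 2
t = 198 us = 1.9800e-04 s
depth = 1540 * 1.9800e-04 / 2
depth = 0.15246 m = 15.246 cm


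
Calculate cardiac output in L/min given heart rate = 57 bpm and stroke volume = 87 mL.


CO = HR * SV
CO = 57 * 87 / 1000
CO = 4.959 L/min


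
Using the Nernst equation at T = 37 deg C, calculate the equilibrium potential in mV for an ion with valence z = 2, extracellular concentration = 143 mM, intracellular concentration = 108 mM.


E = (RT/(zF)) * ln(C_out/C_in)
T = 37 + 273.15 = 310.15 K
E = (8.314 * 310.15 / (2 * 96485)) * ln(143/108)
E = 3.751 mV


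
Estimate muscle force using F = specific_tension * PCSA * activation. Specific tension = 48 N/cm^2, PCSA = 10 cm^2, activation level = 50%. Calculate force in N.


F = sigma * PCSA * activation
F = 48 * 10 * 0.5
F = 240 N


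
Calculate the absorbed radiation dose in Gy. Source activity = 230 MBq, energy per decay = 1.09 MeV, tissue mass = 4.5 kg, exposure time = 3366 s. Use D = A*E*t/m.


A = 230 MBq = 2.3000e+08 Bq
E = 1.09 MeV = 1.74618e-13 J
D = A*E*t/m = 2.3000e+08*1.74618e-13*3366/4.5
D = 0.03004 Gy


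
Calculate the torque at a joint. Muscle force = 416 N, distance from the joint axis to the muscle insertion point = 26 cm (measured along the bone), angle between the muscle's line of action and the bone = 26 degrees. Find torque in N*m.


Torque = F * d * sin(theta)   (moment arm = d*sin(theta))
d = 26 cm = 0.26 m
Torque = 416 * 0.26 * sin(26)
Torque = 47.41 N*m


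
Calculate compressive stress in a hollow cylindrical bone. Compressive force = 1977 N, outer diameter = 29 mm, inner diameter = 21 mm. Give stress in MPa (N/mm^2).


A = pi*(r_o^2 - r_i^2)
r_o = 14.5 mm, r_i = 10.5 mm
A = 314.159 mm^2
sigma = F/A = 1977 / 314.159
sigma = 6.293 MPa


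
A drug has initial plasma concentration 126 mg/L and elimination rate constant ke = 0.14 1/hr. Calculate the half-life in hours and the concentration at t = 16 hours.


t_half = ln(2) / ke = 0.693147 / 0.14 = 4.951 hr
C(t) = C0 * exp(-ke*t) = 126 * exp(-0.14*16)
C(16) = 13.41 mg/L


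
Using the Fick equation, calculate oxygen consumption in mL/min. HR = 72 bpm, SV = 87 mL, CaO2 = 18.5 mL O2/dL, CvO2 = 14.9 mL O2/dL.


CO = HR*SV = 72*87/1000 = 6.264 L/min
a-v O2 diff = 18.5 - 14.9 = 3.6 mL/dL
VO2 = CO * (CaO2-CvO2) * 10 dL/L
VO2 = 6.264 * 3.6 * 10
VO2 = 225.5 mL/min


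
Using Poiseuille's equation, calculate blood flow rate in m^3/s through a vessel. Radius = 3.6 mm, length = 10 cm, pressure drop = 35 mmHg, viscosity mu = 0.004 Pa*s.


Q = pi*r^4*dP / (8*mu*L)
r = 0.0036 m, L = 0.1 m
dP = 35 mmHg = 4666.27 Pa
Q = 7.6945e-04 m^3/s


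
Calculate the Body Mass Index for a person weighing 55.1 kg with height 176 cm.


BMI = weight / height^2
height = 176 cm = 1.76 m
BMI = 55.1 / 1.76^2
BMI = 17.79 kg/m^2


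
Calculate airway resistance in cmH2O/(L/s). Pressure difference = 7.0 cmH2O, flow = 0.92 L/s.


R = dP / flow
R = 7.0 / 0.92
R = 7.609 cmH2O/(L/s)


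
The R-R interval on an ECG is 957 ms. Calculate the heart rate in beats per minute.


HR = 60 / RR_interval(s)
RR = 957 ms = 0.957 s
HR = 60 / 0.957 = 62.7 bpm


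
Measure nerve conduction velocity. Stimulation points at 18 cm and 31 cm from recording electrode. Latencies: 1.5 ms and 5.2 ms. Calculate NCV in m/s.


Distance = (31 - 18) / 100 = 0.13 m
dt = (5.2 - 1.5) / 1000 = 0.0037 s
NCV = dist / dt = 35.14 m/s


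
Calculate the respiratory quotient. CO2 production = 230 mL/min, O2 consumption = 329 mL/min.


RQ = VCO2 / VO2
RQ = 230 / 329
RQ = 0.6991


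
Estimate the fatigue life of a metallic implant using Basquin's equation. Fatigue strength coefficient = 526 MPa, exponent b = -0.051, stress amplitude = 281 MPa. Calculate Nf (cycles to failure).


sigma_a = sigma_f' * (2Nf)^b
2Nf = (sigma_a/sigma_f')^(1/b)
2Nf = (281/526)^(1/-0.051)
2Nf = 218178.64
Nf = 1.091e+05


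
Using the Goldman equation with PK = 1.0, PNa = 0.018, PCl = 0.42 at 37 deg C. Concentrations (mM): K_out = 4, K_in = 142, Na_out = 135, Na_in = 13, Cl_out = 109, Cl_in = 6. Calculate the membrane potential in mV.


Vm = (RT/F)*ln((PK*Ko + PNa*Nao + PCl*Cli)/(PK*Ki + PNa*Nai + PCl*Clo))
Numer = 8.95, Denom = 188.014
Vm = -81.37 mV


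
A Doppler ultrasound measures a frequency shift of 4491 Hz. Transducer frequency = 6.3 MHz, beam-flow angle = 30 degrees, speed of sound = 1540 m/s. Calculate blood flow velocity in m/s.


v = fd * c / (2 * f0 * cos(theta))
v = 4491 * 1540 / (2 * 6.3000e+06 * cos(30))
v = 0.6338 m/s


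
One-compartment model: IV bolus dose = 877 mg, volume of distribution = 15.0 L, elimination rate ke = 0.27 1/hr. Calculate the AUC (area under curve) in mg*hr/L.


C0 = Dose/Vd = 877/15.0 = 58.4667 mg/L
AUC = C0/ke = 58.4667/0.27
AUC = 216.5 mg*hr/L


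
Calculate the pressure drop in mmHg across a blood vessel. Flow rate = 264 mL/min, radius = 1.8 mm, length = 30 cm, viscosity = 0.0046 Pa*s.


dP = 8*mu*L*Q / (pi*r^4)
Q = 264 mL/min = 4.4e-06 m^3/s
dP = 1472.93 Pa = 1472.93 / 133.322 mmHg = 11.05 mmHg


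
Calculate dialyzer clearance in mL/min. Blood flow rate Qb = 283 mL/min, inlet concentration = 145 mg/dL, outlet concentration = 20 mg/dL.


K = Qb * (Cb_in - Cb_out) / Cb_in
K = 283 * (145 - 20) / 145
K = 244 mL/min


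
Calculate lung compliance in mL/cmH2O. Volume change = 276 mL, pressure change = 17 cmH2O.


C = dV / dP
C = 276 / 17
C = 16.24 mL/cmH2O


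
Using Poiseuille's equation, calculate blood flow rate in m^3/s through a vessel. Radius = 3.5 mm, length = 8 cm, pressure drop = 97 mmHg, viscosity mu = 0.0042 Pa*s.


Q = pi*r^4*dP / (8*mu*L)
r = 0.0035 m, L = 0.08 m
dP = 97 mmHg = 12932.234 Pa
Q = 0.002268 m^3/s


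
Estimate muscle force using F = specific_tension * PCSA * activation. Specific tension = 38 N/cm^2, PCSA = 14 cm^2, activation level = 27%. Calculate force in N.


F = sigma * PCSA * activation
F = 38 * 14 * 0.27
F = 143.6 N


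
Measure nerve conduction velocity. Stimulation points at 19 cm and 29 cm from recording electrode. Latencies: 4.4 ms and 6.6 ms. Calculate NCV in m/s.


Distance = (29 - 19) / 100 = 0.1 m
dt = (6.6 - 4.4) / 1000 = 0.0022 s
NCV = dist / dt = 45.45 m/s


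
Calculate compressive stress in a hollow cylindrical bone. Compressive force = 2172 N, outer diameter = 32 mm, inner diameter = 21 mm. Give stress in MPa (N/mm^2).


A = pi*(r_o^2 - r_i^2)
r_o = 16 mm, r_i = 10.5 mm
A = 457.887 mm^2
sigma = F/A = 2172 / 457.887
sigma = 4.744 MPa


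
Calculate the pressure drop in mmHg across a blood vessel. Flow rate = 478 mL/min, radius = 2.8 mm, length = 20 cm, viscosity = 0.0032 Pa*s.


dP = 8*mu*L*Q / (pi*r^4)
Q = 478 mL/min = 7.96667e-06 m^3/s
dP = 211.234 Pa = 211.234 / 133.322 mmHg = 1.584 mmHg


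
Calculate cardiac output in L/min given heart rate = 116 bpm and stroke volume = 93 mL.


CO = HR * SV
CO = 116 * 93 / 1000
CO = 10.79 L/min


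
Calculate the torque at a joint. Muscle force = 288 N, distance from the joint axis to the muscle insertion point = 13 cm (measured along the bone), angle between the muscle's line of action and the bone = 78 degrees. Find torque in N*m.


Torque = F * d * sin(theta)   (moment arm = d*sin(theta))
d = 13 cm = 0.13 m
Torque = 288 * 0.13 * sin(78)
Torque = 36.62 N*m


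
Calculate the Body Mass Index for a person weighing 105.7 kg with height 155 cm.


BMI = weight / height^2
height = 155 cm = 1.55 m
BMI = 105.7 / 1.55^2
BMI = 44 kg/m^2


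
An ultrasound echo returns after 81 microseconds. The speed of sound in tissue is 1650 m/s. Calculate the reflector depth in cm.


depth = c * t / 2
t = 81 us = 8.1000e-05 s
depth = 1650 * 8.1000e-05 / 2
depth = 0.066825 m = 6.6825 cm


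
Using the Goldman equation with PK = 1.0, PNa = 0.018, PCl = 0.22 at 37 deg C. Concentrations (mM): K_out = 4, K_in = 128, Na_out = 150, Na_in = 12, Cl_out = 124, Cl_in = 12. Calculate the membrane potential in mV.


Vm = (RT/F)*ln((PK*Ko + PNa*Nao + PCl*Cli)/(PK*Ki + PNa*Nai + PCl*Clo))
Numer = 9.34, Denom = 155.496
Vm = -75.16 mV


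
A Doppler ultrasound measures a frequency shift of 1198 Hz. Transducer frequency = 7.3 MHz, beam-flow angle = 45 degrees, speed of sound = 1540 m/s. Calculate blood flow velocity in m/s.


v = fd * c / (2 * f0 * cos(theta))
v = 1198 * 1540 / (2 * 7.3000e+06 * cos(45))
v = 0.1787 m/s


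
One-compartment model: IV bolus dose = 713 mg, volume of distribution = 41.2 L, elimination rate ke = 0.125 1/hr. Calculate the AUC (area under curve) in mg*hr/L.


C0 = Dose/Vd = 713/41.2 = 17.3058 mg/L
AUC = C0/ke = 17.3058/0.125
AUC = 138.4 mg*hr/L


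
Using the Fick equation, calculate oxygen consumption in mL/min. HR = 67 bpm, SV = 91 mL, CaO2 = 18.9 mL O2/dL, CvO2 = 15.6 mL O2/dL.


CO = HR*SV = 67*91/1000 = 6.097 L/min
a-v O2 diff = 18.9 - 15.6 = 3.3 mL/dL
VO2 = CO * (CaO2-CvO2) * 10 dL/L
VO2 = 6.097 * 3.3 * 10
VO2 = 201.2 mL/min


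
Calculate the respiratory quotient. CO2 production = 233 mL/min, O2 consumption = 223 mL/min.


RQ = VCO2 / VO2
RQ = 233 / 223
RQ = 1.045
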